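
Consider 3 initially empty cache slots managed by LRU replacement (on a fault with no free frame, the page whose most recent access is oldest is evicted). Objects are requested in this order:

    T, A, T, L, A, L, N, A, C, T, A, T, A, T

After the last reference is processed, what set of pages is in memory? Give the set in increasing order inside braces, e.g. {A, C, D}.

T: miss, frames [T]
A: miss, frames [T, A]
T: hit
L: miss, frames [A, T, L]
A: hit
L: hit
N: miss, evict T, frames [A, L, N]
A: hit
C: miss, evict L, frames [N, A, C]
T: miss, evict N, frames [A, C, T]
A: hit
T: hit
A: hit
T: hit

{A, C, T}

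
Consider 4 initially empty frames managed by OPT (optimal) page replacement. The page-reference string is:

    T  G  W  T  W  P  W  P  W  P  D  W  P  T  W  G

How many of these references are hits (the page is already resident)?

10

T: miss, frames [T]
G: miss, frames [T, G]
W: miss, frames [T, G, W]
T: hit
W: hit
P: miss, frames [T, G, W, P]
W: hit
P: hit
W: hit
P: hit
D: miss, evict G, frames [T, W, P, D]
W: hit
P: hit
T: hit
W: hit
G: miss, evict D, frames [T, W, P, G]
Hits: 10.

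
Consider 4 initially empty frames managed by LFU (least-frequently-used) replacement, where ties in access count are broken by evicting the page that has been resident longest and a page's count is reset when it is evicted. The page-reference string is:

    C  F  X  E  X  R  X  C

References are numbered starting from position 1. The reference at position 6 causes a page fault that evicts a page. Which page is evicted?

C

pos 1: C → fault, frames (C)
pos 2: F → fault, frames (C F)
pos 3: X → fault, frames (C F X)
pos 4: E → fault, frames (C F X E)
pos 5: X → hit
pos 6: R → fault, evict C, frames (F X E R)
At position 6, page C is evicted.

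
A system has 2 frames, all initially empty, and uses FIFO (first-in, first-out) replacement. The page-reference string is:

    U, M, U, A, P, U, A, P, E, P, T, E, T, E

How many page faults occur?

U → fault, frames (U)
M → fault, frames (U M)
U → hit
A → fault, evict U, frames (M A)
P → fault, evict M, frames (A P)
U → fault, evict A, frames (P U)
A → fault, evict P, frames (U A)
P → fault, evict U, frames (A P)
E → fault, evict A, frames (P E)
P → hit
T → fault, evict P, frames (E T)
E → hit
T → hit
E → hit
Page faults: 9.

9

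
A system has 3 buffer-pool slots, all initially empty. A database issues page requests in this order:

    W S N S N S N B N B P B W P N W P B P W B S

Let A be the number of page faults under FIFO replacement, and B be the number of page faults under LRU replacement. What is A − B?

Under FIFO: F F F . . . . F . . F . F . F . . F F F . F → 11 faults.
Under LRU: F F F . . . . F . . F . F . F . . F . . . F → 9 faults.
A − B = 11 − 9 = 2.

2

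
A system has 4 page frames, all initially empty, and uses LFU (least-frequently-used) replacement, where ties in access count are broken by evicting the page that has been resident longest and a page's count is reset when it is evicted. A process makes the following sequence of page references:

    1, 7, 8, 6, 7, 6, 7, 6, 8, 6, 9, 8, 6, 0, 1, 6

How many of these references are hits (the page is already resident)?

9

1 → fault, frames {1}
7 → fault, frames {1,7}
8 → fault, frames {1,7,8}
6 → fault, frames {1,7,8,6}
7 → hit
6 → hit
7 → hit
6 → hit
8 → hit
6 → hit
9 → fault, evict 1, frames {7,8,6,9}
8 → hit
6 → hit
0 → fault, evict 9, frames {7,8,6,0}
1 → fault, evict 0, frames {7,8,6,1}
6 → hit
Hits: 9.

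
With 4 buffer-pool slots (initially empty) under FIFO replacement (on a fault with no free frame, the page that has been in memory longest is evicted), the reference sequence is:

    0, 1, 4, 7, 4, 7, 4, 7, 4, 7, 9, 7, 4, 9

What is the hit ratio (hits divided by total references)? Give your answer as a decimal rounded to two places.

0.64

0 → miss, frames [0]
1 → miss, frames [0, 1]
4 → miss, frames [0, 1, 4]
7 → miss, frames [0, 1, 4, 7]
4 → hit
7 → hit
4 → hit
7 → hit
4 → hit
7 → hit
9 → miss, evict 0, frames [1, 4, 7, 9]
7 → hit
4 → hit
9 → hit
Hits: 9 of 14 references → 9/14 = 0.6429.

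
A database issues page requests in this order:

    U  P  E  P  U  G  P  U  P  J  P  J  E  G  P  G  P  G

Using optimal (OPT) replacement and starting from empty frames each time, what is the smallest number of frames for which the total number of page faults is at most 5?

4

f=1: 18 faults
f=2: 9 faults
f=3: 6 faults
f=4: 5 faults
f=5: 5 faults
Smallest f with faults ≤ 5 is 4.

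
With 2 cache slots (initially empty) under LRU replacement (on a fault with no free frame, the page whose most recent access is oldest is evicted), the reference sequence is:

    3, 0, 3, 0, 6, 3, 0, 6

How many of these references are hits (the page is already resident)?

2

3: miss, frames (3)
0: miss, frames (3 0)
3: hit
0: hit
6: miss, evict 3, frames (0 6)
3: miss, evict 0, frames (6 3)
0: miss, evict 6, frames (3 0)
6: miss, evict 3, frames (0 6)
Hits: 2.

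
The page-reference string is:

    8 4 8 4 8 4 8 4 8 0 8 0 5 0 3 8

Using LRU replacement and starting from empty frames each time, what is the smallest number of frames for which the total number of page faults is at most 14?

2

f=1: 16 faults
f=2: 6 faults
f=3: 6 faults
f=4: 5 faults
f=5: 5 faults
Smallest f with faults ≤ 14 is 2.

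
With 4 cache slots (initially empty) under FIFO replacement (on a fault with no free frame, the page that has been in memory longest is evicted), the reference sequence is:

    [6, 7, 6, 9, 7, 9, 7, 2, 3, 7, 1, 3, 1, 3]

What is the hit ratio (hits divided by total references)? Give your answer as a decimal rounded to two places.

0.57

6 -> fault, frames [6]
7 -> fault, frames [6, 7]
6 -> hit
9 -> fault, frames [6, 7, 9]
7 -> hit
9 -> hit
7 -> hit
2 -> fault, frames [6, 7, 9, 2]
3 -> fault, evict 6, frames [7, 9, 2, 3]
7 -> hit
1 -> fault, evict 7, frames [9, 2, 3, 1]
3 -> hit
1 -> hit
3 -> hit
Hits: 8 of 14 references → 8/14 = 0.5714.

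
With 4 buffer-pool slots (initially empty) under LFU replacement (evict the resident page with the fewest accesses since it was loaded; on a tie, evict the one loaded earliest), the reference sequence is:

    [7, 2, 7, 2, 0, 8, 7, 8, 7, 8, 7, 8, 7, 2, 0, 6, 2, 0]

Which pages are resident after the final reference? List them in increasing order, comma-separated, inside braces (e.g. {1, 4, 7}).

7: fault, frames [7]
2: fault, frames [7, 2]
7: hit
2: hit
0: fault, frames [7, 2, 0]
8: fault, frames [7, 2, 0, 8]
7: hit
8: hit
7: hit
8: hit
7: hit
8: hit
7: hit
2: hit
0: hit
6: fault, evict 0, frames [7, 2, 8, 6]
2: hit
0: fault, evict 6, frames [7, 2, 8, 0]

{0, 2, 7, 8}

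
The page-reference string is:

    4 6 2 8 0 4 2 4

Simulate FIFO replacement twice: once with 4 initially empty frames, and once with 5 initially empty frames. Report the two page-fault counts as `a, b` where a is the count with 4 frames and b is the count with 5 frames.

6, 5

4 frames: F F F F F F . . → 6 faults.
5 frames: F F F F F . . . → 5 faults.
5 < 6: adding a frame reduced faults, as is typical.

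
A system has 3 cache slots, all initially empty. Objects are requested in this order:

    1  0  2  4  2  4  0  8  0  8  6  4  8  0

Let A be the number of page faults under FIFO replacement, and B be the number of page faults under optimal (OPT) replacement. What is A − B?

Under FIFO: F F F F . . . F F . F F F F → 10 faults.
Under OPT: F F F F . . . F . . F . . F → 7 faults.
A − B = 10 − 7 = 3.

3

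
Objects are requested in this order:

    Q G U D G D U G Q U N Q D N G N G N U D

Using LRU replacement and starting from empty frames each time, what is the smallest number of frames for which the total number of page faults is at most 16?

2

f=1: 20 faults
f=2: 16 faults
f=3: 10 faults
f=4: 8 faults
f=5: 5 faults
Smallest f with faults ≤ 16 is 2.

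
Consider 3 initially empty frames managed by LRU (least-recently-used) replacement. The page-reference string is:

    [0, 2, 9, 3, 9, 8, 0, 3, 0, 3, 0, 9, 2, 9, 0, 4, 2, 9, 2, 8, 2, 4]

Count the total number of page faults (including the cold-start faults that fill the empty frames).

14

0 -> miss, frames (0)
2 -> miss, frames (0 2)
9 -> miss, frames (0 2 9)
3 -> miss, evict 0, frames (2 9 3)
9 -> hit
8 -> miss, evict 2, frames (3 9 8)
0 -> miss, evict 3, frames (9 8 0)
3 -> miss, evict 9, frames (8 0 3)
0 -> hit
3 -> hit
0 -> hit
9 -> miss, evict 8, frames (3 0 9)
2 -> miss, evict 3, frames (0 9 2)
9 -> hit
0 -> hit
4 -> miss, evict 2, frames (9 0 4)
2 -> miss, evict 9, frames (0 4 2)
9 -> miss, evict 0, frames (4 2 9)
2 -> hit
8 -> miss, evict 4, frames (9 2 8)
2 -> hit
4 -> miss, evict 9, frames (8 2 4)
Page faults: 14.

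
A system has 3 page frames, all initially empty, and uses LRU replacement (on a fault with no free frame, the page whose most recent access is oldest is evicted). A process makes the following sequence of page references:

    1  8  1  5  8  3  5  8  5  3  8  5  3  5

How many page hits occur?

10

1 -> miss, frames (1)
8 -> miss, frames (1 8)
1 -> hit
5 -> miss, frames (8 1 5)
8 -> hit
3 -> miss, evict 1, frames (5 8 3)
5 -> hit
8 -> hit
5 -> hit
3 -> hit
8 -> hit
5 -> hit
3 -> hit
5 -> hit
Hits: 10.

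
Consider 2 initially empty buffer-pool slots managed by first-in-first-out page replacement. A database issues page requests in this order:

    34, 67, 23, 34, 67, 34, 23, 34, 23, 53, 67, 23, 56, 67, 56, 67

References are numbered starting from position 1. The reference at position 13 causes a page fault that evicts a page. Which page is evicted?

67

pos 1: 34 -> fault, frames (34)
pos 2: 67 -> fault, frames (34 67)
pos 3: 23 -> fault, evict 34, frames (67 23)
pos 4: 34 -> fault, evict 67, frames (23 34)
pos 5: 67 -> fault, evict 23, frames (34 67)
pos 6: 34 -> hit
pos 7: 23 -> fault, evict 34, frames (67 23)
pos 8: 34 -> fault, evict 67, frames (23 34)
pos 9: 23 -> hit
pos 10: 53 -> fault, evict 23, frames (34 53)
pos 11: 67 -> fault, evict 34, frames (53 67)
pos 12: 23 -> fault, evict 53, frames (67 23)
pos 13: 56 -> fault, evict 67, frames (23 56)
At position 13, page 67 is evicted.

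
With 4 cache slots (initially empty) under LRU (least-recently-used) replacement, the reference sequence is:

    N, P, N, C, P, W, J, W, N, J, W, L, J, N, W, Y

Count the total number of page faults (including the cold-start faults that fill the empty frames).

N: fault, frames {N}
P: fault, frames {N,P}
N: hit
C: fault, frames {P,N,C}
P: hit
W: fault, frames {N,C,P,W}
J: fault, evict N, frames {C,P,W,J}
W: hit
N: fault, evict C, frames {P,J,W,N}
J: hit
W: hit
L: fault, evict P, frames {N,J,W,L}
J: hit
N: hit
W: hit
Y: fault, evict L, frames {J,N,W,Y}
Page faults: 8.

8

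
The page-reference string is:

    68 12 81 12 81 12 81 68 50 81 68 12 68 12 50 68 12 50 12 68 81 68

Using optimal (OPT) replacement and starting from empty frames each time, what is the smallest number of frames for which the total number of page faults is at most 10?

f=1: 22 faults
f=2: 11 faults
f=3: 6 faults
f=4: 4 faults
Smallest f with faults ≤ 10 is 3.

3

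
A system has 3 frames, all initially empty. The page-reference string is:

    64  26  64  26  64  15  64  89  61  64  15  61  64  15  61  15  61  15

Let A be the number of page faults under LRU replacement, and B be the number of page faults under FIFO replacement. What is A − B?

Under LRU: F F . . . F . F F . F . . . . . . . → 6 faults.
Under FIFO: F F . . . F . F F F F . . . . . . . → 7 faults.
A − B = 6 − 7 = -1.

-1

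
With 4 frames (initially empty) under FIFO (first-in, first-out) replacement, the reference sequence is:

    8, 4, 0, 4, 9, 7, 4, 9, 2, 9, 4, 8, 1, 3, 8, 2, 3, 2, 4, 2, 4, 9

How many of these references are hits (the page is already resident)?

8 → fault, frames (8)
4 → fault, frames (8 4)
0 → fault, frames (8 4 0)
4 → hit
9 → fault, frames (8 4 0 9)
7 → fault, evict 8, frames (4 0 9 7)
4 → hit
9 → hit
2 → fault, evict 4, frames (0 9 7 2)
9 → hit
4 → fault, evict 0, frames (9 7 2 4)
8 → fault, evict 9, frames (7 2 4 8)
1 → fault, evict 7, frames (2 4 8 1)
3 → fault, evict 2, frames (4 8 1 3)
8 → hit
2 → fault, evict 4, frames (8 1 3 2)
3 → hit
2 → hit
4 → fault, evict 8, frames (1 3 2 4)
2 → hit
4 → hit
9 → fault, evict 1, frames (3 2 4 9)
Hits: 9.

9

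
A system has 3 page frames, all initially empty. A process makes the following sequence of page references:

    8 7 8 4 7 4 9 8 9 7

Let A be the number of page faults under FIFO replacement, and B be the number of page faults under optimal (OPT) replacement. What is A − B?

Under FIFO: F F . F . . F F . F → 6 faults.
Under OPT: F F . F . . F . . . → 4 faults.
A − B = 6 − 4 = 2.

2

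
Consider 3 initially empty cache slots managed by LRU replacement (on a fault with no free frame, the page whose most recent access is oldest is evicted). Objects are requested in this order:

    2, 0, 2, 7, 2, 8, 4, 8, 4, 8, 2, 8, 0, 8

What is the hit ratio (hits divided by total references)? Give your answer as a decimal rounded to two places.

2 -> fault, frames [2]
0 -> fault, frames [2, 0]
2 -> hit
7 -> fault, frames [0, 2, 7]
2 -> hit
8 -> fault, evict 0, frames [7, 2, 8]
4 -> fault, evict 7, frames [2, 8, 4]
8 -> hit
4 -> hit
8 -> hit
2 -> hit
8 -> hit
0 -> fault, evict 4, frames [2, 8, 0]
8 -> hit
Hits: 8 of 14 references → 8/14 = 0.5714.

0.57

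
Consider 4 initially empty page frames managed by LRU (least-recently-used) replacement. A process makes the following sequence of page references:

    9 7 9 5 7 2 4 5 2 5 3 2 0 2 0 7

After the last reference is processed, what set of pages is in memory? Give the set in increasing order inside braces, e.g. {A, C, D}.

9: miss, frames {9}
7: miss, frames {9,7}
9: hit
5: miss, frames {7,9,5}
7: hit
2: miss, frames {9,5,7,2}
4: miss, evict 9, frames {5,7,2,4}
5: hit
2: hit
5: hit
3: miss, evict 7, frames {4,2,5,3}
2: hit
0: miss, evict 4, frames {5,3,2,0}
2: hit
0: hit
7: miss, evict 5, frames {3,2,0,7}

{0, 2, 3, 7}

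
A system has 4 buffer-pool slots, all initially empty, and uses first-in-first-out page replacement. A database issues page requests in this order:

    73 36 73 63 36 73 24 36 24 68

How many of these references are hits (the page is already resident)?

5

73 → miss, frames [73]
36 → miss, frames [73, 36]
73 → hit
63 → miss, frames [73, 36, 63]
36 → hit
73 → hit
24 → miss, frames [73, 36, 63, 24]
36 → hit
24 → hit
68 → miss, evict 73, frames [36, 63, 24, 68]
Hits: 5.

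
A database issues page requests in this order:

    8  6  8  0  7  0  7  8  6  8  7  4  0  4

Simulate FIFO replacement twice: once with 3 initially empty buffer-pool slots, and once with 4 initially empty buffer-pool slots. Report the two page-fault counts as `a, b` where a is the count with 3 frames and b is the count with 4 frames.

8, 5

3 frames: F F . F F . . F F . . F F . → 8 faults.
4 frames: F F . F F . . . . . . F . . → 5 faults.
5 < 8: adding a frame reduced faults, as is typical.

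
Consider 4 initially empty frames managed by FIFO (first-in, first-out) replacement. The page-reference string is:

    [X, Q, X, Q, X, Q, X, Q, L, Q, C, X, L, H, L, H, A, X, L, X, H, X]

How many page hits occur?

X → miss, frames {X}
Q → miss, frames {X,Q}
X → hit
Q → hit
X → hit
Q → hit
X → hit
Q → hit
L → miss, frames {X,Q,L}
Q → hit
C → miss, frames {X,Q,L,C}
X → hit
L → hit
H → miss, evict X, frames {Q,L,C,H}
L → hit
H → hit
A → miss, evict Q, frames {L,C,H,A}
X → miss, evict L, frames {C,H,A,X}
L → miss, evict C, frames {H,A,X,L}
X → hit
H → hit
X → hit
Hits: 14.

14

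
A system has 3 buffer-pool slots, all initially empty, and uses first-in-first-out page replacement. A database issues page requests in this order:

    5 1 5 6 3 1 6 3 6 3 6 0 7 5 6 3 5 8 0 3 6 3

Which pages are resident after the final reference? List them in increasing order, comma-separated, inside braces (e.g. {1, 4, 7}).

{0, 3, 6}

5 -> fault, frames (5)
1 -> fault, frames (5 1)
5 -> hit
6 -> fault, frames (5 1 6)
3 -> fault, evict 5, frames (1 6 3)
1 -> hit
6 -> hit
3 -> hit
6 -> hit
3 -> hit
6 -> hit
0 -> fault, evict 1, frames (6 3 0)
7 -> fault, evict 6, frames (3 0 7)
5 -> fault, evict 3, frames (0 7 5)
6 -> fault, evict 0, frames (7 5 6)
3 -> fault, evict 7, frames (5 6 3)
5 -> hit
8 -> fault, evict 5, frames (6 3 8)
0 -> fault, evict 6, frames (3 8 0)
3 -> hit
6 -> fault, evict 3, frames (8 0 6)
3 -> fault, evict 8, frames (0 6 3)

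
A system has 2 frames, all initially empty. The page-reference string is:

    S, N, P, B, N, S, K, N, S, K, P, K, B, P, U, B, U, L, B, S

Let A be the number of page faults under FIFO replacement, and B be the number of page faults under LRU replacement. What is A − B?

-2

Under FIFO: F F F F F F F F F F F . F . F . . F F F → 16 faults.
Under LRU: F F F F F F F F F F F . F F F F . F F F → 18 faults.
A − B = 16 − 18 = -2.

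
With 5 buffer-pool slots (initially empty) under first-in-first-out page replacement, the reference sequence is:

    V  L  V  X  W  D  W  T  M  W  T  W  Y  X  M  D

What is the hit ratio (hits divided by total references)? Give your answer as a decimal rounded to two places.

V: fault, frames [V]
L: fault, frames [V, L]
V: hit
X: fault, frames [V, L, X]
W: fault, frames [V, L, X, W]
D: fault, frames [V, L, X, W, D]
W: hit
T: fault, evict V, frames [L, X, W, D, T]
M: fault, evict L, frames [X, W, D, T, M]
W: hit
T: hit
W: hit
Y: fault, evict X, frames [W, D, T, M, Y]
X: fault, evict W, frames [D, T, M, Y, X]
M: hit
D: hit
Hits: 7 of 16 references → 7/16 = 0.4375.

0.44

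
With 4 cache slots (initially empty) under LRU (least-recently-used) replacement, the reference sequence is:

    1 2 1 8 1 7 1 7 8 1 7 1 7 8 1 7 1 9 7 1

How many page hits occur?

15

1: fault, frames {1}
2: fault, frames {1,2}
1: hit
8: fault, frames {2,1,8}
1: hit
7: fault, frames {2,8,1,7}
1: hit
7: hit
8: hit
1: hit
7: hit
1: hit
7: hit
8: hit
1: hit
7: hit
1: hit
9: fault, evict 2, frames {8,7,1,9}
7: hit
1: hit
Hits: 15.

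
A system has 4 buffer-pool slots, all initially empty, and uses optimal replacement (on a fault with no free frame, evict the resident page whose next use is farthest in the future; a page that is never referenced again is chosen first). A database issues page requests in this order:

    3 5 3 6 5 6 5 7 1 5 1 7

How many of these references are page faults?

5

3 → miss, frames {3}
5 → miss, frames {3,5}
3 → hit
6 → miss, frames {3,5,6}
5 → hit
6 → hit
5 → hit
7 → miss, frames {3,5,6,7}
1 → miss, evict 6, frames {3,5,7,1}
5 → hit
1 → hit
7 → hit
Page faults: 5.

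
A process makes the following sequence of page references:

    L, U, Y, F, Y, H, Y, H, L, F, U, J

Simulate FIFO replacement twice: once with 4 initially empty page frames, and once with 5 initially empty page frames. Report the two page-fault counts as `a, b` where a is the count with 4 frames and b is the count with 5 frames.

8, 6

4 frames: F F F F . F . . F . F F → 8 faults.
5 frames: F F F F . F . . . . . F → 6 faults.
6 < 8: adding a frame reduced faults, as is typical.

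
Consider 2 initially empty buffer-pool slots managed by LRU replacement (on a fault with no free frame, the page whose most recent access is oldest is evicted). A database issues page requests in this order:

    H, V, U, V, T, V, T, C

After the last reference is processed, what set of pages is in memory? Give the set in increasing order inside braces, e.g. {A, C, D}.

{C, T}

H: miss, frames {H}
V: miss, frames {H,V}
U: miss, evict H, frames {V,U}
V: hit
T: miss, evict U, frames {V,T}
V: hit
T: hit
C: miss, evict V, frames {T,C}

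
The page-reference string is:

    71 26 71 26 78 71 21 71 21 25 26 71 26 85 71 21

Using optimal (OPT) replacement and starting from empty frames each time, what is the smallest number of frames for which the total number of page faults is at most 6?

4

f=1: 16 faults
f=2: 8 faults
f=3: 7 faults
f=4: 6 faults
f=5: 6 faults
f=6: 6 faults
Smallest f with faults ≤ 6 is 4.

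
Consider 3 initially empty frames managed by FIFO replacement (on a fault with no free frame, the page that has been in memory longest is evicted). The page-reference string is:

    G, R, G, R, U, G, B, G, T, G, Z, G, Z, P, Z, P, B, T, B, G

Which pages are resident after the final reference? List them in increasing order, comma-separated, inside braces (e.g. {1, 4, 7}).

{B, G, T}

G: miss, frames (G)
R: miss, frames (G R)
G: hit
R: hit
U: miss, frames (G R U)
G: hit
B: miss, evict G, frames (R U B)
G: miss, evict R, frames (U B G)
T: miss, evict U, frames (B G T)
G: hit
Z: miss, evict B, frames (G T Z)
G: hit
Z: hit
P: miss, evict G, frames (T Z P)
Z: hit
P: hit
B: miss, evict T, frames (Z P B)
T: miss, evict Z, frames (P B T)
B: hit
G: miss, evict P, frames (B T G)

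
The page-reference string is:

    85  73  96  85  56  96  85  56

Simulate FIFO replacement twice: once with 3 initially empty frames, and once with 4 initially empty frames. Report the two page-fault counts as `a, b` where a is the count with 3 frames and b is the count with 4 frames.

3 frames: F F F . F . F . → 5 faults.
4 frames: F F F . F . . . → 4 faults.
4 < 5: adding a frame reduced faults, as is typical.

5, 4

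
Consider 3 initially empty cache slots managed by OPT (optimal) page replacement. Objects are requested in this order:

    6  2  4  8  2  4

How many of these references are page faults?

4

6 -> fault, frames (6)
2 -> fault, frames (6 2)
4 -> fault, frames (6 2 4)
8 -> fault, evict 6, frames (2 4 8)
2 -> hit
4 -> hit
Page faults: 4.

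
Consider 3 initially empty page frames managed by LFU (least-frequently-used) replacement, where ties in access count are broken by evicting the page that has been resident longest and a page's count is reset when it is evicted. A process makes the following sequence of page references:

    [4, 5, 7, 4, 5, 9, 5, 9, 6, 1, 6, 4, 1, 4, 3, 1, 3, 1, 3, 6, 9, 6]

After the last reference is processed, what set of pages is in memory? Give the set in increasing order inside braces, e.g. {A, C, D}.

4: miss, frames {4}
5: miss, frames {4,5}
7: miss, frames {4,5,7}
4: hit
5: hit
9: miss, evict 7, frames {4,5,9}
5: hit
9: hit
6: miss, evict 4, frames {5,9,6}
1: miss, evict 6, frames {5,9,1}
6: miss, evict 1, frames {5,9,6}
4: miss, evict 6, frames {5,9,4}
1: miss, evict 4, frames {5,9,1}
4: miss, evict 1, frames {5,9,4}
3: miss, evict 4, frames {5,9,3}
1: miss, evict 3, frames {5,9,1}
3: miss, evict 1, frames {5,9,3}
1: miss, evict 3, frames {5,9,1}
3: miss, evict 1, frames {5,9,3}
6: miss, evict 3, frames {5,9,6}
9: hit
6: hit

{5, 6, 9}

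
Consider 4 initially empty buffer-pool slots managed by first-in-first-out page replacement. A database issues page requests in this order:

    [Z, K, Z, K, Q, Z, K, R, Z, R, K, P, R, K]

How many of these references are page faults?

Z: miss, frames [Z]
K: miss, frames [Z, K]
Z: hit
K: hit
Q: miss, frames [Z, K, Q]
Z: hit
K: hit
R: miss, frames [Z, K, Q, R]
Z: hit
R: hit
K: hit
P: miss, evict Z, frames [K, Q, R, P]
R: hit
K: hit
Page faults: 5.

5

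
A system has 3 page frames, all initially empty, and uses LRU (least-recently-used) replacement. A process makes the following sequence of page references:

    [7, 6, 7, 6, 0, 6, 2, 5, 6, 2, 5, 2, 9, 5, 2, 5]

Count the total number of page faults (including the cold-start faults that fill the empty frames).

6

7: miss, frames (7)
6: miss, frames (7 6)
7: hit
6: hit
0: miss, frames (7 6 0)
6: hit
2: miss, evict 7, frames (0 6 2)
5: miss, evict 0, frames (6 2 5)
6: hit
2: hit
5: hit
2: hit
9: miss, evict 6, frames (5 2 9)
5: hit
2: hit
5: hit
Page faults: 6.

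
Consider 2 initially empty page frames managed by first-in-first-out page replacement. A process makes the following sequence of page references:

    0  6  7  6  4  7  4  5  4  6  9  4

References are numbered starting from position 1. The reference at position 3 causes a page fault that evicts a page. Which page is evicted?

pos 1: 0 → fault, frames [0]
pos 2: 6 → fault, frames [0, 6]
pos 3: 7 → fault, evict 0, frames [6, 7]
At position 3, page 0 is evicted.

0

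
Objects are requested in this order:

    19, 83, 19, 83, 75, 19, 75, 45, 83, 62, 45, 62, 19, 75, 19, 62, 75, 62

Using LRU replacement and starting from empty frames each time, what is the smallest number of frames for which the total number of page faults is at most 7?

f=1: 18 faults
f=2: 12 faults
f=3: 8 faults
f=4: 7 faults
f=5: 5 faults
Smallest f with faults ≤ 7 is 4.

4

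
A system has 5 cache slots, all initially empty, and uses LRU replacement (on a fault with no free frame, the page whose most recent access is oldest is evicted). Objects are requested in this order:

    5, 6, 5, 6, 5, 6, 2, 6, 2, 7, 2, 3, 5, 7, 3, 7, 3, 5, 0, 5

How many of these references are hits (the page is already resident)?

5 → fault, frames (5)
6 → fault, frames (5 6)
5 → hit
6 → hit
5 → hit
6 → hit
2 → fault, frames (5 6 2)
6 → hit
2 → hit
7 → fault, frames (5 6 2 7)
2 → hit
3 → fault, frames (5 6 7 2 3)
5 → hit
7 → hit
3 → hit
7 → hit
3 → hit
5 → hit
0 → fault, evict 6, frames (2 7 3 5 0)
5 → hit
Hits: 14.

14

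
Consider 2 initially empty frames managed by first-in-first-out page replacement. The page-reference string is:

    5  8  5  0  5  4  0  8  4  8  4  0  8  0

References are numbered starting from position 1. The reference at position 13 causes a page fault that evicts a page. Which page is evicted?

4

pos 1: 5 → miss, frames [5]
pos 2: 8 → miss, frames [5, 8]
pos 3: 5 → hit
pos 4: 0 → miss, evict 5, frames [8, 0]
pos 5: 5 → miss, evict 8, frames [0, 5]
pos 6: 4 → miss, evict 0, frames [5, 4]
pos 7: 0 → miss, evict 5, frames [4, 0]
pos 8: 8 → miss, evict 4, frames [0, 8]
pos 9: 4 → miss, evict 0, frames [8, 4]
pos 10: 8 → hit
pos 11: 4 → hit
pos 12: 0 → miss, evict 8, frames [4, 0]
pos 13: 8 → miss, evict 4, frames [0, 8]
At position 13, page 4 is evicted.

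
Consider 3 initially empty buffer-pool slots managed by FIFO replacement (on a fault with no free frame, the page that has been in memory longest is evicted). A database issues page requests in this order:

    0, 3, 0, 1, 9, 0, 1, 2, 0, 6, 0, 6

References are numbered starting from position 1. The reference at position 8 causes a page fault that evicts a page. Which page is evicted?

pos 1: 0 → miss, frames [0]
pos 2: 3 → miss, frames [0, 3]
pos 3: 0 → hit
pos 4: 1 → miss, frames [0, 3, 1]
pos 5: 9 → miss, evict 0, frames [3, 1, 9]
pos 6: 0 → miss, evict 3, frames [1, 9, 0]
pos 7: 1 → hit
pos 8: 2 → miss, evict 1, frames [9, 0, 2]
At position 8, page 1 is evicted.

1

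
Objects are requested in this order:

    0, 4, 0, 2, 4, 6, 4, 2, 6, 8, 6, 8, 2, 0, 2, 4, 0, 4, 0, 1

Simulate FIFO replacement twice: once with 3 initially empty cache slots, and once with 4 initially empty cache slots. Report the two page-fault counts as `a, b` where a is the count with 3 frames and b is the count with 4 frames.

9, 8

3 frames: F F . F . F . . . F . . . F F F . . . F → 9 faults.
4 frames: F F . F . F . . . F . . . F . F . . . F → 8 faults.
8 < 9: adding a frame reduced faults, as is typical.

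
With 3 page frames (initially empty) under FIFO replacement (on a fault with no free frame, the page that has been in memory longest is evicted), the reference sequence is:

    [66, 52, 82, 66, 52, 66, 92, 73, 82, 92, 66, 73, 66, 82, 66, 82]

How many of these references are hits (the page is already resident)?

9

66 -> fault, frames {66}
52 -> fault, frames {66,52}
82 -> fault, frames {66,52,82}
66 -> hit
52 -> hit
66 -> hit
92 -> fault, evict 66, frames {52,82,92}
73 -> fault, evict 52, frames {82,92,73}
82 -> hit
92 -> hit
66 -> fault, evict 82, frames {92,73,66}
73 -> hit
66 -> hit
82 -> fault, evict 92, frames {73,66,82}
66 -> hit
82 -> hit
Hits: 9.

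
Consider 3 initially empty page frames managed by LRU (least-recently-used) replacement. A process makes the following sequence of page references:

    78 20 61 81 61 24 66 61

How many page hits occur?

2

78: fault, frames (78)
20: fault, frames (78 20)
61: fault, frames (78 20 61)
81: fault, evict 78, frames (20 61 81)
61: hit
24: fault, evict 20, frames (81 61 24)
66: fault, evict 81, frames (61 24 66)
61: hit
Hits: 2.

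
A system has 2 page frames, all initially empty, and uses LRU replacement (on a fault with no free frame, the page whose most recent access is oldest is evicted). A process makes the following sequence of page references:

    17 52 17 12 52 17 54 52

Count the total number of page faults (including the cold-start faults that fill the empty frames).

17: miss, frames {17}
52: miss, frames {17,52}
17: hit
12: miss, evict 52, frames {17,12}
52: miss, evict 17, frames {12,52}
17: miss, evict 12, frames {52,17}
54: miss, evict 52, frames {17,54}
52: miss, evict 17, frames {54,52}
Page faults: 7.

7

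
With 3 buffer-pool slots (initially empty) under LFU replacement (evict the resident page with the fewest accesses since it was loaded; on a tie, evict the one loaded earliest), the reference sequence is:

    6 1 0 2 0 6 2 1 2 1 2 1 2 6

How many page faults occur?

7

6 → miss, frames [6]
1 → miss, frames [6, 1]
0 → miss, frames [6, 1, 0]
2 → miss, evict 6, frames [1, 0, 2]
0 → hit
6 → miss, evict 1, frames [0, 2, 6]
2 → hit
1 → miss, evict 6, frames [0, 2, 1]
2 → hit
1 → hit
2 → hit
1 → hit
2 → hit
6 → miss, evict 0, frames [2, 1, 6]
Page faults: 7.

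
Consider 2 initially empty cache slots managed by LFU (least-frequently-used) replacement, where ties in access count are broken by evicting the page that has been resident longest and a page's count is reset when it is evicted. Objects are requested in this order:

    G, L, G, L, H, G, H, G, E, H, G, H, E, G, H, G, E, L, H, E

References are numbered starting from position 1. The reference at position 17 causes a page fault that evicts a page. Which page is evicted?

pos 1: G -> fault, frames {G}
pos 2: L -> fault, frames {G,L}
pos 3: G -> hit
pos 4: L -> hit
pos 5: H -> fault, evict G, frames {L,H}
pos 6: G -> fault, evict H, frames {L,G}
pos 7: H -> fault, evict G, frames {L,H}
pos 8: G -> fault, evict H, frames {L,G}
pos 9: E -> fault, evict G, frames {L,E}
pos 10: H -> fault, evict E, frames {L,H}
pos 11: G -> fault, evict H, frames {L,G}
pos 12: H -> fault, evict G, frames {L,H}
pos 13: E -> fault, evict H, frames {L,E}
pos 14: G -> fault, evict E, frames {L,G}
pos 15: H -> fault, evict G, frames {L,H}
pos 16: G -> fault, evict H, frames {L,G}
pos 17: E -> fault, evict G, frames {L,E}
At position 17, page G is evicted.

G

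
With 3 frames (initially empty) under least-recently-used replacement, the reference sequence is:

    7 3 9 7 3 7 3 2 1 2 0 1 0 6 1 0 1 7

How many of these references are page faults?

7: fault, frames (7)
3: fault, frames (7 3)
9: fault, frames (7 3 9)
7: hit
3: hit
7: hit
3: hit
2: fault, evict 9, frames (7 3 2)
1: fault, evict 7, frames (3 2 1)
2: hit
0: fault, evict 3, frames (1 2 0)
1: hit
0: hit
6: fault, evict 2, frames (1 0 6)
1: hit
0: hit
1: hit
7: fault, evict 6, frames (0 1 7)
Page faults: 8.

8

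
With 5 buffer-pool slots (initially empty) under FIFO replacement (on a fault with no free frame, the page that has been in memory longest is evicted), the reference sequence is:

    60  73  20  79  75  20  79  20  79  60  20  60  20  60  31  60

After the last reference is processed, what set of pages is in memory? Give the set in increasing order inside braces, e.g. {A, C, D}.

60: miss, frames [60]
73: miss, frames [60, 73]
20: miss, frames [60, 73, 20]
79: miss, frames [60, 73, 20, 79]
75: miss, frames [60, 73, 20, 79, 75]
20: hit
79: hit
20: hit
79: hit
60: hit
20: hit
60: hit
20: hit
60: hit
31: miss, evict 60, frames [73, 20, 79, 75, 31]
60: miss, evict 73, frames [20, 79, 75, 31, 60]

{20, 31, 60, 75, 79}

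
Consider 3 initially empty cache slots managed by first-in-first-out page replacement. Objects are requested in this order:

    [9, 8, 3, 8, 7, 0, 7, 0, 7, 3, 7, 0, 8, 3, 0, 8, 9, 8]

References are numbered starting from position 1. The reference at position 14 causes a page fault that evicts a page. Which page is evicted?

7

pos 1: 9: fault, frames (9)
pos 2: 8: fault, frames (9 8)
pos 3: 3: fault, frames (9 8 3)
pos 4: 8: hit
pos 5: 7: fault, evict 9, frames (8 3 7)
pos 6: 0: fault, evict 8, frames (3 7 0)
pos 7: 7: hit
pos 8: 0: hit
pos 9: 7: hit
pos 10: 3: hit
pos 11: 7: hit
pos 12: 0: hit
pos 13: 8: fault, evict 3, frames (7 0 8)
pos 14: 3: fault, evict 7, frames (0 8 3)
At position 14, page 7 is evicted.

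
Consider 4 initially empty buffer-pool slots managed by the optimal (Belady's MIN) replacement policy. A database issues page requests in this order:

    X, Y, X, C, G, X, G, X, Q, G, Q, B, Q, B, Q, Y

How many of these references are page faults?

X: fault, frames [X]
Y: fault, frames [X, Y]
X: hit
C: fault, frames [X, Y, C]
G: fault, frames [X, Y, C, G]
X: hit
G: hit
X: hit
Q: fault, evict C, frames [X, Y, G, Q]
G: hit
Q: hit
B: fault, evict G, frames [X, Y, Q, B]
Q: hit
B: hit
Q: hit
Y: hit
Page faults: 6.

6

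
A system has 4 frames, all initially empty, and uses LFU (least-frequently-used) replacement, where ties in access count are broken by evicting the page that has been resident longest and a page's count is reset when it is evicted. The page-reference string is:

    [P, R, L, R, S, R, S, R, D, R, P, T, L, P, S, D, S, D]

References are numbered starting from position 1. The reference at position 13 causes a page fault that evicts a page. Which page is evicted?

P

pos 1: P → miss, frames {P}
pos 2: R → miss, frames {P,R}
pos 3: L → miss, frames {P,R,L}
pos 4: R → hit
pos 5: S → miss, frames {P,R,L,S}
pos 6: R → hit
pos 7: S → hit
pos 8: R → hit
pos 9: D → miss, evict P, frames {R,L,S,D}
pos 10: R → hit
pos 11: P → miss, evict L, frames {R,S,D,P}
pos 12: T → miss, evict D, frames {R,S,P,T}
pos 13: L → miss, evict P, frames {R,S,T,L}
At position 13, page P is evicted.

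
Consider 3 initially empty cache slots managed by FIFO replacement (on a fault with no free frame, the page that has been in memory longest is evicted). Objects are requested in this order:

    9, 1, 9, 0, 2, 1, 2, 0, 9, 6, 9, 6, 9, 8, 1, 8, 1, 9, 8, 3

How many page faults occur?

10

9 → miss, frames {9}
1 → miss, frames {9,1}
9 → hit
0 → miss, frames {9,1,0}
2 → miss, evict 9, frames {1,0,2}
1 → hit
2 → hit
0 → hit
9 → miss, evict 1, frames {0,2,9}
6 → miss, evict 0, frames {2,9,6}
9 → hit
6 → hit
9 → hit
8 → miss, evict 2, frames {9,6,8}
1 → miss, evict 9, frames {6,8,1}
8 → hit
1 → hit
9 → miss, evict 6, frames {8,1,9}
8 → hit
3 → miss, evict 8, frames {1,9,3}
Page faults: 10.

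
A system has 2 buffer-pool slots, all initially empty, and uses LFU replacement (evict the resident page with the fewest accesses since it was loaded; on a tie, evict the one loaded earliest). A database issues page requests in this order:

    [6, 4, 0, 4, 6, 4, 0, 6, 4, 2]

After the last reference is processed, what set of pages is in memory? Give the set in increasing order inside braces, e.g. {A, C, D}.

{2, 4}

6 → miss, frames [6]
4 → miss, frames [6, 4]
0 → miss, evict 6, frames [4, 0]
4 → hit
6 → miss, evict 0, frames [4, 6]
4 → hit
0 → miss, evict 6, frames [4, 0]
6 → miss, evict 0, frames [4, 6]
4 → hit
2 → miss, evict 6, frames [4, 2]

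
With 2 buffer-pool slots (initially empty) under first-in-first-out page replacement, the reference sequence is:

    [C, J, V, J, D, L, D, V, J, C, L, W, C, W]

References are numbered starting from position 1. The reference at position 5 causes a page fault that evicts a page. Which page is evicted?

pos 1: C -> fault, frames [C]
pos 2: J -> fault, frames [C, J]
pos 3: V -> fault, evict C, frames [J, V]
pos 4: J -> hit
pos 5: D -> fault, evict J, frames [V, D]
At position 5, page J is evicted.

J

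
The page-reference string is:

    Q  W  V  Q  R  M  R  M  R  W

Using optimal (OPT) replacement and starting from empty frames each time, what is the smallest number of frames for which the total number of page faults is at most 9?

2

f=1: 10 faults
f=2: 6 faults
f=3: 5 faults
f=4: 5 faults
f=5: 5 faults
Smallest f with faults ≤ 9 is 2.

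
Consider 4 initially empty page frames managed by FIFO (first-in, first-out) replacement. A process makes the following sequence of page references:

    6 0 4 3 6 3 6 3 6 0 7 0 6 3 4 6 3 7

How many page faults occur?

6

6 -> miss, frames {6}
0 -> miss, frames {6,0}
4 -> miss, frames {6,0,4}
3 -> miss, frames {6,0,4,3}
6 -> hit
3 -> hit
6 -> hit
3 -> hit
6 -> hit
0 -> hit
7 -> miss, evict 6, frames {0,4,3,7}
0 -> hit
6 -> miss, evict 0, frames {4,3,7,6}
3 -> hit
4 -> hit
6 -> hit
3 -> hit
7 -> hit
Page faults: 6.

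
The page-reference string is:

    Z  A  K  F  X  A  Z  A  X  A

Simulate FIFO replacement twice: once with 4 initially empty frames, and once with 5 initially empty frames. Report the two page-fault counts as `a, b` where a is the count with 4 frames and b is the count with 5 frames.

4 frames: F F F F F . F F . . → 7 faults.
5 frames: F F F F F . . . . . → 5 faults.
5 < 7: adding a frame reduced faults, as is typical.

7, 5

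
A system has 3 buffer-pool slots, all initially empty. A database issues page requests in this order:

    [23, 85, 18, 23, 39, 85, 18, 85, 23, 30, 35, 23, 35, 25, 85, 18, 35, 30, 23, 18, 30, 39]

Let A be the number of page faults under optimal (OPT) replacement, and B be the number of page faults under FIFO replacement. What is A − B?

Under OPT: F F F . F . . . F F F . . F . F . F F . . F → 12 faults.
Under FIFO: F F F . F . . . F F F . . F F F F F F F . F → 15 faults.
A − B = 12 − 15 = -3.

-3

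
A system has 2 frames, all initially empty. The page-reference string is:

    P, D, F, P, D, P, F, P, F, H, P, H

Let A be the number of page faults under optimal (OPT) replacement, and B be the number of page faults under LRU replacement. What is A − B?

-2

Under OPT: F F F . F . F . . F . . → 6 faults.
Under LRU: F F F F F . F . . F F . → 8 faults.
A − B = 6 − 8 = -2.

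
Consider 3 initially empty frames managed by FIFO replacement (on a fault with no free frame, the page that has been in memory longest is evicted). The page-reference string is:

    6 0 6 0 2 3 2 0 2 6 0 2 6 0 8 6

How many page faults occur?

9

6: fault, frames [6]
0: fault, frames [6, 0]
6: hit
0: hit
2: fault, frames [6, 0, 2]
3: fault, evict 6, frames [0, 2, 3]
2: hit
0: hit
2: hit
6: fault, evict 0, frames [2, 3, 6]
0: fault, evict 2, frames [3, 6, 0]
2: fault, evict 3, frames [6, 0, 2]
6: hit
0: hit
8: fault, evict 6, frames [0, 2, 8]
6: fault, evict 0, frames [2, 8, 6]
Page faults: 9.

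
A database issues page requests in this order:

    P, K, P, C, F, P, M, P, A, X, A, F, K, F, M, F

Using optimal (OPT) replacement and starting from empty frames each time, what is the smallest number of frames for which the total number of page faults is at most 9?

3

f=1: 16 faults
f=2: 10 faults
f=3: 9 faults
f=4: 8 faults
f=5: 7 faults
f=6: 7 faults
f=7: 7 faults
Smallest f with faults ≤ 9 is 3.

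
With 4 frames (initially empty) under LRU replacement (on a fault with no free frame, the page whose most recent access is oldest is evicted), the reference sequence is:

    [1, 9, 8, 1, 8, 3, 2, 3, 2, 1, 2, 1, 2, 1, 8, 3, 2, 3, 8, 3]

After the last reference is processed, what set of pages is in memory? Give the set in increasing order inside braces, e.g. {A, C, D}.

{1, 2, 3, 8}

1: fault, frames (1)
9: fault, frames (1 9)
8: fault, frames (1 9 8)
1: hit
8: hit
3: fault, frames (9 1 8 3)
2: fault, evict 9, frames (1 8 3 2)
3: hit
2: hit
1: hit
2: hit
1: hit
2: hit
1: hit
8: hit
3: hit
2: hit
3: hit
8: hit
3: hit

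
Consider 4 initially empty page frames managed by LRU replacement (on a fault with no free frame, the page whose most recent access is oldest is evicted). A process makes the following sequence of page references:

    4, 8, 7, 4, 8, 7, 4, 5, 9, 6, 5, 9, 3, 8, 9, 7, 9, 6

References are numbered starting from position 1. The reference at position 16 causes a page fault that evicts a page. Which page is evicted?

5

pos 1: 4 → miss, frames {4}
pos 2: 8 → miss, frames {4,8}
pos 3: 7 → miss, frames {4,8,7}
pos 4: 4 → hit
pos 5: 8 → hit
pos 6: 7 → hit
pos 7: 4 → hit
pos 8: 5 → miss, frames {8,7,4,5}
pos 9: 9 → miss, evict 8, frames {7,4,5,9}
pos 10: 6 → miss, evict 7, frames {4,5,9,6}
pos 11: 5 → hit
pos 12: 9 → hit
pos 13: 3 → miss, evict 4, frames {6,5,9,3}
pos 14: 8 → miss, evict 6, frames {5,9,3,8}
pos 15: 9 → hit
pos 16: 7 → miss, evict 5, frames {3,8,9,7}
At position 16, page 5 is evicted.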